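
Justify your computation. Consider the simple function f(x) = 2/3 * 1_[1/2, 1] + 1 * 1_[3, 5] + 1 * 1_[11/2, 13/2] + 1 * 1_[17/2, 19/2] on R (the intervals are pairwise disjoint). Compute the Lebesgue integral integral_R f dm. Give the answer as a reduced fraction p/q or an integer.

For a simple function f = sum_i c_i * 1_{A_i} with disjoint A_i,
  integral f dm = sum_i c_i * m(A_i).
Lengths of the A_i:
  m(A_1) = 1 - 1/2 = 1/2.
  m(A_2) = 5 - 3 = 2.
  m(A_3) = 13/2 - 11/2 = 1.
  m(A_4) = 19/2 - 17/2 = 1.
Contributions c_i * m(A_i):
  (2/3) * (1/2) = 1/3.
  (1) * (2) = 2.
  (1) * (1) = 1.
  (1) * (1) = 1.
Total: 1/3 + 2 + 1 + 1 = 13/3.

13/3


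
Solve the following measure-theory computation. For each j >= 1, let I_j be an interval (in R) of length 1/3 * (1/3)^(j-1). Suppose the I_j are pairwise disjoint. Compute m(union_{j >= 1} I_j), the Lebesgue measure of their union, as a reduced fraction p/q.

By countable additivity of the Lebesgue measure on pairwise disjoint measurable sets,
  m(union_{j >= 1} I_j) = sum_{j >= 1} m(I_j) = sum_{j >= 1} a * r^(j-1),
  with a = 1/3 and r = 1/3.
Since 0 < r = 1/3 < 1, the geometric series converges:
  sum_{j >= 1} a * r^(j-1) = a / (1 - r).
  = 1/3 / (1 - 1/3)
  = 1/3 / (2/3)
  = 1/2.

1/2


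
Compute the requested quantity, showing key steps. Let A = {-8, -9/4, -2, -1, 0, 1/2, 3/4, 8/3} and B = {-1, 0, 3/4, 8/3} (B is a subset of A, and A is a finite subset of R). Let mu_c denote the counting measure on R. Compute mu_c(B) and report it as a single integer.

Counting measure assigns mu_c(E) = |E| (number of elements) when E is finite.
B has 4 element(s), so mu_c(B) = 4.

4


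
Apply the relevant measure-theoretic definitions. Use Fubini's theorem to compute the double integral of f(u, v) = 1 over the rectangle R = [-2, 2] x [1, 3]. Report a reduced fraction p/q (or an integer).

f(u, v) is a tensor product of a function of u and a function of v, and both factors are bounded continuous (hence Lebesgue integrable) on the rectangle, so Fubini's theorem applies:
  integral_R f d(m x m) = (integral_a1^b1 1 du) * (integral_a2^b2 1 dv).
Inner integral in u: integral_{-2}^{2} 1 du = (2^1 - (-2)^1)/1
  = 4.
Inner integral in v: integral_{1}^{3} 1 dv = (3^1 - 1^1)/1
  = 2.
Product: (4) * (2) = 8.

8


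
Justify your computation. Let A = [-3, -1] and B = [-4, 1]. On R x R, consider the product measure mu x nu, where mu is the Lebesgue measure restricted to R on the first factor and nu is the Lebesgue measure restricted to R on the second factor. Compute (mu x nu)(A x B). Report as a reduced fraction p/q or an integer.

For a measurable rectangle A x B, the product measure satisfies
  (mu x nu)(A x B) = mu(A) * nu(B).
  mu(A) = 2.
  nu(B) = 5.
  (mu x nu)(A x B) = 2 * 5 = 10.

10


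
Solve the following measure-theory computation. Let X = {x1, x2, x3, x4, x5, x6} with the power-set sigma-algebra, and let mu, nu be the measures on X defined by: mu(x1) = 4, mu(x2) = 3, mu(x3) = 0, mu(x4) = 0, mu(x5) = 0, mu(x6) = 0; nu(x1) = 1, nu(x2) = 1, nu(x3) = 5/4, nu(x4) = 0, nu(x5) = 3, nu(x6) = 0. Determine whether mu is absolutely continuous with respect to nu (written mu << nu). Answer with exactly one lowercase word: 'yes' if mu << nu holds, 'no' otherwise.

mu << nu means: every nu-null measurable set is also mu-null; equivalently, for every atom x, if nu({x}) = 0 then mu({x}) = 0.
Checking each atom:
  x1: nu = 1 > 0 -> no constraint.
  x2: nu = 1 > 0 -> no constraint.
  x3: nu = 5/4 > 0 -> no constraint.
  x4: nu = 0, mu = 0 -> consistent with mu << nu.
  x5: nu = 3 > 0 -> no constraint.
  x6: nu = 0, mu = 0 -> consistent with mu << nu.
No atom violates the condition. Therefore mu << nu.

yes


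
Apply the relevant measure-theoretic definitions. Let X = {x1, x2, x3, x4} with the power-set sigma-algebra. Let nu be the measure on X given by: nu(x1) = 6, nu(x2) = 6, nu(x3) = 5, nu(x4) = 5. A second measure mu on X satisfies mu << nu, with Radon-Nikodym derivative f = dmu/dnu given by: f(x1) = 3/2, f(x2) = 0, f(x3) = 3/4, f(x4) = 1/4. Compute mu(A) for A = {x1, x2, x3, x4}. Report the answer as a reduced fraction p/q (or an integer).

By the defining property of the Radon-Nikodym derivative, for every measurable set A,
  mu(A) = integral_A f dnu.
Since nu is a discrete measure concentrated on the atoms of X, the integral over A reduces to the sum
  mu(A) = sum_{x in A} f(x) * nu({x}).
Computing each term:
  x1: f(x1) * nu(x1) = 3/2 * 6 = 9.
  x2: f(x2) * nu(x2) = 0 * 6 = 0.
  x3: f(x3) * nu(x3) = 3/4 * 5 = 15/4.
  x4: f(x4) * nu(x4) = 1/4 * 5 = 5/4.
Summing: mu(A) = 9 + 0 + 15/4 + 5/4 = 14.

14


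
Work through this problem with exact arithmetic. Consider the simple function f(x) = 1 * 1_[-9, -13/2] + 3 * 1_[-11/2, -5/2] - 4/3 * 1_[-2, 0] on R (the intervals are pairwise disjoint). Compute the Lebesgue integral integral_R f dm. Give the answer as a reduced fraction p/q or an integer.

For a simple function f = sum_i c_i * 1_{A_i} with disjoint A_i,
  integral f dm = sum_i c_i * m(A_i).
Lengths of the A_i:
  m(A_1) = -13/2 - (-9) = 5/2.
  m(A_2) = -5/2 - (-11/2) = 3.
  m(A_3) = 0 - (-2) = 2.
Contributions c_i * m(A_i):
  (1) * (5/2) = 5/2.
  (3) * (3) = 9.
  (-4/3) * (2) = -8/3.
Total: 5/2 + 9 - 8/3 = 53/6.

53/6


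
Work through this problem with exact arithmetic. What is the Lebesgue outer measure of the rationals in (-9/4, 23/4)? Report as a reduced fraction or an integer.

E = Q cap (-9/4, 23/4) is a subset of Q, which is countable. Enumerate Q = {q_1, q_2, ...}; for any eps > 0, cover q_k by the open interval (q_k - eps/2^(k+1), q_k + eps/2^(k+1)), of length eps/2^k. The total cover length is sum_{k>=1} eps/2^k = eps. Hence m*(E) <= m*(Q) <= eps for every eps > 0, and since outer measure is non-negative, m*(E) = 0.

0


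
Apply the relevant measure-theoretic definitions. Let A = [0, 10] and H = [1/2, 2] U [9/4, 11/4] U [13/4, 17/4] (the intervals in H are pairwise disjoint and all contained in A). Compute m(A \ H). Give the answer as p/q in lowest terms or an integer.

The ambient interval has length m(A) = 10 - 0 = 10.
Since the holes are disjoint and sit inside A, by finite additivity
  m(H) = sum_i (b_i - a_i), and m(A \ H) = m(A) - m(H).
Computing the hole measures:
  m(H_1) = 2 - 1/2 = 3/2.
  m(H_2) = 11/4 - 9/4 = 1/2.
  m(H_3) = 17/4 - 13/4 = 1.
Summed: m(H) = 3/2 + 1/2 + 1 = 3.
So m(A \ H) = 10 - 3 = 7.

7


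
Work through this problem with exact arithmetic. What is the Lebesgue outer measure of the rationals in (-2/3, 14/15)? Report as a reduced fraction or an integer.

The set Q cap (-2/3, 14/15) is countable (a subset of the countable set Q). Lebesgue outer measure of any countable set is 0: each singleton {q} has m*({q}) = 0, and by countable subadditivity m*(union_k {q_k}) <= sum_k m*({q_k}) = sum_k 0 = 0. The reverse inequality m*(E) >= 0 is automatic. So m*(Q cap (-2/3, 14/15)) = 0.

0


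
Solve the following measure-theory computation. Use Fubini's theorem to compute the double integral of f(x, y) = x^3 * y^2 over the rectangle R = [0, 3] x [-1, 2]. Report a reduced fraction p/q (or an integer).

f(x, y) is a tensor product of a function of x and a function of y, and both factors are bounded continuous (hence Lebesgue integrable) on the rectangle, so Fubini's theorem applies:
  integral_R f d(m x m) = (integral_a1^b1 x^3 dx) * (integral_a2^b2 y^2 dy).
Inner integral in x: integral_{0}^{3} x^3 dx = (3^4 - 0^4)/4
  = 81/4.
Inner integral in y: integral_{-1}^{2} y^2 dy = (2^3 - (-1)^3)/3
  = 3.
Product: (81/4) * (3) = 243/4.

243/4


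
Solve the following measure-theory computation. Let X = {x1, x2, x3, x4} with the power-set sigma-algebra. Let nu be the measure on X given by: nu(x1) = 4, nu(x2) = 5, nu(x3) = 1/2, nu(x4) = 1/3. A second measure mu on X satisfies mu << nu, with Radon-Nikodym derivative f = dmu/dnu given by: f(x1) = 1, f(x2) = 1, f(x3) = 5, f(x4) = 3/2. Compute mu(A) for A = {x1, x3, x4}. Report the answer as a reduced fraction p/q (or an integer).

By the defining property of the Radon-Nikodym derivative, for every measurable set A,
  mu(A) = integral_A f dnu.
Since nu is a discrete measure concentrated on the atoms of X, the integral over A reduces to the sum
  mu(A) = sum_{x in A} f(x) * nu({x}).
Computing each term:
  x1: f(x1) * nu(x1) = 1 * 4 = 4.
  x3: f(x3) * nu(x3) = 5 * 1/2 = 5/2.
  x4: f(x4) * nu(x4) = 3/2 * 1/3 = 1/2.
Summing: mu(A) = 4 + 5/2 + 1/2 = 7.

7


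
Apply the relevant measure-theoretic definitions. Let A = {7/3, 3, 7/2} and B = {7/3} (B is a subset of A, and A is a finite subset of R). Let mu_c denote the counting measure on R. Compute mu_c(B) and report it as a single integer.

Counting measure assigns mu_c(E) = |E| (number of elements) when E is finite.
B has 1 element(s), so mu_c(B) = 1.

1


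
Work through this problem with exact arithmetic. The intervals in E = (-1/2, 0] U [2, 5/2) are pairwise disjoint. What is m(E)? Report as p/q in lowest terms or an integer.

For pairwise disjoint intervals, m(union_i I_i) = sum_i m(I_i),
and m is invariant under swapping open/closed endpoints (single points have measure 0).
So m(E) = sum_i (b_i - a_i).
  I_1 has length 0 - (-1/2) = 1/2.
  I_2 has length 5/2 - 2 = 1/2.
Summing:
  m(E) = 1/2 + 1/2 = 1.

1


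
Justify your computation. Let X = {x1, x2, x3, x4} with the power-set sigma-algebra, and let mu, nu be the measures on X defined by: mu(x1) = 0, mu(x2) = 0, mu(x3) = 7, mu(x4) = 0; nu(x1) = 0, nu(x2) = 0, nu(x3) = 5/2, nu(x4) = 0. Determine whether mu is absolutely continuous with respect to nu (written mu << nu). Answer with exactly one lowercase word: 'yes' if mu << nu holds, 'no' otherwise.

mu << nu means: every nu-null measurable set is also mu-null; equivalently, for every atom x, if nu({x}) = 0 then mu({x}) = 0.
Checking each atom:
  x1: nu = 0, mu = 0 -> consistent with mu << nu.
  x2: nu = 0, mu = 0 -> consistent with mu << nu.
  x3: nu = 5/2 > 0 -> no constraint.
  x4: nu = 0, mu = 0 -> consistent with mu << nu.
No atom violates the condition. Therefore mu << nu.

yes


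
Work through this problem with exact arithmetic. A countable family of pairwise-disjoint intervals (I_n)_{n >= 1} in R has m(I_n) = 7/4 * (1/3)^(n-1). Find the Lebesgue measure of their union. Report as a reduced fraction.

By countable additivity of the Lebesgue measure on pairwise disjoint measurable sets,
  m(union_{n >= 1} I_n) = sum_{n >= 1} m(I_n) = sum_{n >= 1} a * r^(n-1),
  with a = 7/4 and r = 1/3.
Since 0 < r = 1/3 < 1, the geometric series converges:
  sum_{n >= 1} a * r^(n-1) = a / (1 - r).
  = 7/4 / (1 - 1/3)
  = 7/4 / (2/3)
  = 21/8.

21/8


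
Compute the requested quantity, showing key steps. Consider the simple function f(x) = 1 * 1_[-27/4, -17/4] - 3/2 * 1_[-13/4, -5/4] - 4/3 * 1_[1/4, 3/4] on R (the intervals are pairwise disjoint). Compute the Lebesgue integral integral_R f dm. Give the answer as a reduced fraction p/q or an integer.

For a simple function f = sum_i c_i * 1_{A_i} with disjoint A_i,
  integral f dm = sum_i c_i * m(A_i).
Lengths of the A_i:
  m(A_1) = -17/4 - (-27/4) = 5/2.
  m(A_2) = -5/4 - (-13/4) = 2.
  m(A_3) = 3/4 - 1/4 = 1/2.
Contributions c_i * m(A_i):
  (1) * (5/2) = 5/2.
  (-3/2) * (2) = -3.
  (-4/3) * (1/2) = -2/3.
Total: 5/2 - 3 - 2/3 = -7/6.

-7/6


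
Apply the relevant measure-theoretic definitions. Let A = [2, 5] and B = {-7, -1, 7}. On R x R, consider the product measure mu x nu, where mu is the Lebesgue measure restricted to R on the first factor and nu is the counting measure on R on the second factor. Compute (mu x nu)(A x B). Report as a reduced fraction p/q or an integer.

For a measurable rectangle A x B, the product measure satisfies
  (mu x nu)(A x B) = mu(A) * nu(B).
  mu(A) = 3.
  nu(B) = 3.
  (mu x nu)(A x B) = 3 * 3 = 9.

9


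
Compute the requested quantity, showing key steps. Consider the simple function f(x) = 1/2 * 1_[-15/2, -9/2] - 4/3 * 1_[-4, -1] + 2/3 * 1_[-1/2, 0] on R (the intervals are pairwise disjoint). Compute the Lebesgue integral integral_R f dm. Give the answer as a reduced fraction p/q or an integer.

For a simple function f = sum_i c_i * 1_{A_i} with disjoint A_i,
  integral f dm = sum_i c_i * m(A_i).
Lengths of the A_i:
  m(A_1) = -9/2 - (-15/2) = 3.
  m(A_2) = -1 - (-4) = 3.
  m(A_3) = 0 - (-1/2) = 1/2.
Contributions c_i * m(A_i):
  (1/2) * (3) = 3/2.
  (-4/3) * (3) = -4.
  (2/3) * (1/2) = 1/3.
Total: 3/2 - 4 + 1/3 = -13/6.

-13/6


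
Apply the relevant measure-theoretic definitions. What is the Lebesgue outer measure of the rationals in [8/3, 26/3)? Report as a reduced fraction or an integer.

The set Q cap [8/3, 26/3) is countable (a subset of the countable set Q). Lebesgue outer measure of any countable set is 0: each singleton {q} has m*({q}) = 0, and by countable subadditivity m*(union_k {q_k}) <= sum_k m*({q_k}) = sum_k 0 = 0. The reverse inequality m*(E) >= 0 is automatic. So m*(Q cap [8/3, 26/3)) = 0.

0


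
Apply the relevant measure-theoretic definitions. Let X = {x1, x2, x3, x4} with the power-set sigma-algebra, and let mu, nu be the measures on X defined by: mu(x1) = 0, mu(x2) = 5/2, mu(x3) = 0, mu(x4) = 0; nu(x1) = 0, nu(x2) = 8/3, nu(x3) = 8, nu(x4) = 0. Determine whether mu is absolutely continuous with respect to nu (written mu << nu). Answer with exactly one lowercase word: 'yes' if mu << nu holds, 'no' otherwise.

mu << nu means: every nu-null measurable set is also mu-null; equivalently, for every atom x, if nu({x}) = 0 then mu({x}) = 0.
Checking each atom:
  x1: nu = 0, mu = 0 -> consistent with mu << nu.
  x2: nu = 8/3 > 0 -> no constraint.
  x3: nu = 8 > 0 -> no constraint.
  x4: nu = 0, mu = 0 -> consistent with mu << nu.
No atom violates the condition. Therefore mu << nu.

yes


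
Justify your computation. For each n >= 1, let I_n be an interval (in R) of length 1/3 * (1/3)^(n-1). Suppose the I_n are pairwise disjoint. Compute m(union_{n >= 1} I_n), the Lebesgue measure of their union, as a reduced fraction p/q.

By countable additivity of the Lebesgue measure on pairwise disjoint measurable sets,
  m(union_{n >= 1} I_n) = sum_{n >= 1} m(I_n) = sum_{n >= 1} a * r^(n-1),
  with a = 1/3 and r = 1/3.
Since 0 < r = 1/3 < 1, the geometric series converges:
  sum_{n >= 1} a * r^(n-1) = a / (1 - r).
  = 1/3 / (1 - 1/3)
  = 1/3 / (2/3)
  = 1/2.

1/2


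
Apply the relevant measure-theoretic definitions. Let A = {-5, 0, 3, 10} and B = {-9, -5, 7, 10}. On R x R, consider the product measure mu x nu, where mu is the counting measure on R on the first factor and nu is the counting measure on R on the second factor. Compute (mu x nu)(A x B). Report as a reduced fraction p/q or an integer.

For a measurable rectangle A x B, the product measure satisfies
  (mu x nu)(A x B) = mu(A) * nu(B).
  mu(A) = 4.
  nu(B) = 4.
  (mu x nu)(A x B) = 4 * 4 = 16.

16


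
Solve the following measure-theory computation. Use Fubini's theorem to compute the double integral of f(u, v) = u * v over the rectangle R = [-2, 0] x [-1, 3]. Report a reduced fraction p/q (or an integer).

f(u, v) is a tensor product of a function of u and a function of v, and both factors are bounded continuous (hence Lebesgue integrable) on the rectangle, so Fubini's theorem applies:
  integral_R f d(m x m) = (integral_a1^b1 u du) * (integral_a2^b2 v dv).
Inner integral in u: integral_{-2}^{0} u du = (0^2 - (-2)^2)/2
  = -2.
Inner integral in v: integral_{-1}^{3} v dv = (3^2 - (-1)^2)/2
  = 4.
Product: (-2) * (4) = -8.

-8


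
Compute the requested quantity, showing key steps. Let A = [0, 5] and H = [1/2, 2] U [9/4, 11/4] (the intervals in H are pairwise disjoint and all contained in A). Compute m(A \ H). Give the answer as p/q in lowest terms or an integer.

The ambient interval has length m(A) = 5 - 0 = 5.
Since the holes are disjoint and sit inside A, by finite additivity
  m(H) = sum_i (b_i - a_i), and m(A \ H) = m(A) - m(H).
Computing the hole measures:
  m(H_1) = 2 - 1/2 = 3/2.
  m(H_2) = 11/4 - 9/4 = 1/2.
Summed: m(H) = 3/2 + 1/2 = 2.
So m(A \ H) = 5 - 2 = 3.

3


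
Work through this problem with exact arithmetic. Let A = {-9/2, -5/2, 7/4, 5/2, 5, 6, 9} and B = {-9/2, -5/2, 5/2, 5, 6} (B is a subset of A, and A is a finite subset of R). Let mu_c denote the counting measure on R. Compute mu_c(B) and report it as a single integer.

Counting measure assigns mu_c(E) = |E| (number of elements) when E is finite.
B has 5 element(s), so mu_c(B) = 5.

5


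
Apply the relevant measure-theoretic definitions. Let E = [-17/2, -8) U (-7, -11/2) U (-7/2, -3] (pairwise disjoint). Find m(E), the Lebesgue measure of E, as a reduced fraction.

For pairwise disjoint intervals, m(union_i I_i) = sum_i m(I_i),
and m is invariant under swapping open/closed endpoints (single points have measure 0).
So m(E) = sum_i (b_i - a_i).
  I_1 has length -8 - (-17/2) = 1/2.
  I_2 has length -11/2 - (-7) = 3/2.
  I_3 has length -3 - (-7/2) = 1/2.
Summing:
  m(E) = 1/2 + 3/2 + 1/2 = 5/2.

5/2


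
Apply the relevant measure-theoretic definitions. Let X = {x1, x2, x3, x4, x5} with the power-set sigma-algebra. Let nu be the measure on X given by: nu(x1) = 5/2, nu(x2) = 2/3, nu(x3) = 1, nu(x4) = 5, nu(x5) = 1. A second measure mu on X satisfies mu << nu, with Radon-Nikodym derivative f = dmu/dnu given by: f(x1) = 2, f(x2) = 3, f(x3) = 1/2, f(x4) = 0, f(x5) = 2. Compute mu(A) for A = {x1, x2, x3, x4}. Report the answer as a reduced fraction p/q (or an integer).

By the defining property of the Radon-Nikodym derivative, for every measurable set A,
  mu(A) = integral_A f dnu.
Since nu is a discrete measure concentrated on the atoms of X, the integral over A reduces to the sum
  mu(A) = sum_{x in A} f(x) * nu({x}).
Computing each term:
  x1: f(x1) * nu(x1) = 2 * 5/2 = 5.
  x2: f(x2) * nu(x2) = 3 * 2/3 = 2.
  x3: f(x3) * nu(x3) = 1/2 * 1 = 1/2.
  x4: f(x4) * nu(x4) = 0 * 5 = 0.
Summing: mu(A) = 5 + 2 + 1/2 + 0 = 15/2.

15/2


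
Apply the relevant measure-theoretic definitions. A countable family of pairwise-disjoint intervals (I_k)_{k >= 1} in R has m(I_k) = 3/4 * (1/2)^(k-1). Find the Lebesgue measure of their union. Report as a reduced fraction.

By countable additivity of the Lebesgue measure on pairwise disjoint measurable sets,
  m(union_{k >= 1} I_k) = sum_{k >= 1} m(I_k) = sum_{k >= 1} a * r^(k-1),
  with a = 3/4 and r = 1/2.
Since 0 < r = 1/2 < 1, the geometric series converges:
  sum_{k >= 1} a * r^(k-1) = a / (1 - r).
  = 3/4 / (1 - 1/2)
  = 3/4 / (1/2)
  = 3/2.

3/2


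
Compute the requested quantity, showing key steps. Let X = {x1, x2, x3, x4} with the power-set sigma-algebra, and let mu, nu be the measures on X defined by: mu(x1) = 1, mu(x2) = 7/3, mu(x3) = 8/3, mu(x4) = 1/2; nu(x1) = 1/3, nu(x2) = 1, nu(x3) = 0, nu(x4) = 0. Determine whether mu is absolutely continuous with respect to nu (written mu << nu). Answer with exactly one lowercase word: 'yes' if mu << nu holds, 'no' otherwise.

mu << nu means: every nu-null measurable set is also mu-null; equivalently, for every atom x, if nu({x}) = 0 then mu({x}) = 0.
Checking each atom:
  x1: nu = 1/3 > 0 -> no constraint.
  x2: nu = 1 > 0 -> no constraint.
  x3: nu = 0, mu = 8/3 > 0 -> violates mu << nu.
  x4: nu = 0, mu = 1/2 > 0 -> violates mu << nu.
The atom(s) x3, x4 violate the condition (nu = 0 but mu > 0). Therefore mu is NOT absolutely continuous w.r.t. nu.

no


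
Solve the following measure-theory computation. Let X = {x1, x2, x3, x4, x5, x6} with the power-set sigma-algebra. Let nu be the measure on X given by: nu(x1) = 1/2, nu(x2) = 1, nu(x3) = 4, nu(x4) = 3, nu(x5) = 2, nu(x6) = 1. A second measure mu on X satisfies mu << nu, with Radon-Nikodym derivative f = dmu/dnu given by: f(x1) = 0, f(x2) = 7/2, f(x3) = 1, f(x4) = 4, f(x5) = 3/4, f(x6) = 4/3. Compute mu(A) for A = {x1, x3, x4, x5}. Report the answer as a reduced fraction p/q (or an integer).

By the defining property of the Radon-Nikodym derivative, for every measurable set A,
  mu(A) = integral_A f dnu.
Since nu is a discrete measure concentrated on the atoms of X, the integral over A reduces to the sum
  mu(A) = sum_{x in A} f(x) * nu({x}).
Computing each term:
  x1: f(x1) * nu(x1) = 0 * 1/2 = 0.
  x3: f(x3) * nu(x3) = 1 * 4 = 4.
  x4: f(x4) * nu(x4) = 4 * 3 = 12.
  x5: f(x5) * nu(x5) = 3/4 * 2 = 3/2.
Summing: mu(A) = 0 + 4 + 12 + 3/2 = 35/2.

35/2


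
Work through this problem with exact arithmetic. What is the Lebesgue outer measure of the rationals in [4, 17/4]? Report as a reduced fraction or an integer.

Q cap [4, 17/4] is countable; list its elements as q_1, q_2, ... . Fix eps > 0 and cover the k-th point by an interval of length eps * 2^(-k). The cover has total length eps * sum_{k>=1} 2^(-k) = eps, so by definition of outer measure m*(Q cap [4, 17/4]) <= eps. Since eps was arbitrary and m* >= 0, the outer measure is 0.

0


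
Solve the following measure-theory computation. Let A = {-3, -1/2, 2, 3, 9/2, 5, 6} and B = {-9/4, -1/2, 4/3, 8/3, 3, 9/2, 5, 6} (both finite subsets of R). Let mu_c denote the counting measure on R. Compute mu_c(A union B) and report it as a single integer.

Counting measure on a finite set equals cardinality. By inclusion-exclusion, |A union B| = |A| + |B| - |A cap B|.
|A| = 7, |B| = 8, |A cap B| = 5.
So mu_c(A union B) = 7 + 8 - 5 = 10.

10


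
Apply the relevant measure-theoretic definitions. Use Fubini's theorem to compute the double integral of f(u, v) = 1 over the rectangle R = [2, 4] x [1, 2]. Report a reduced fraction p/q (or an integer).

f(u, v) is a tensor product of a function of u and a function of v, and both factors are bounded continuous (hence Lebesgue integrable) on the rectangle, so Fubini's theorem applies:
  integral_R f d(m x m) = (integral_a1^b1 1 du) * (integral_a2^b2 1 dv).
Inner integral in u: integral_{2}^{4} 1 du = (4^1 - 2^1)/1
  = 2.
Inner integral in v: integral_{1}^{2} 1 dv = (2^1 - 1^1)/1
  = 1.
Product: (2) * (1) = 2.

2


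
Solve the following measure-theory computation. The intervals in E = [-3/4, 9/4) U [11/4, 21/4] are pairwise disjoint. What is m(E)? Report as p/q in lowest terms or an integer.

For pairwise disjoint intervals, m(union_i I_i) = sum_i m(I_i),
and m is invariant under swapping open/closed endpoints (single points have measure 0).
So m(E) = sum_i (b_i - a_i).
  I_1 has length 9/4 - (-3/4) = 3.
  I_2 has length 21/4 - 11/4 = 5/2.
Summing:
  m(E) = 3 + 5/2 = 11/2.

11/2


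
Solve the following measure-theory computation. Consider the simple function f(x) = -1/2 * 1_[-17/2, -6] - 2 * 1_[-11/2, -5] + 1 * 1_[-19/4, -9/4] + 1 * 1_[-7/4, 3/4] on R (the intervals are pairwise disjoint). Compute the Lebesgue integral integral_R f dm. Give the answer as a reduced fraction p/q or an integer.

For a simple function f = sum_i c_i * 1_{A_i} with disjoint A_i,
  integral f dm = sum_i c_i * m(A_i).
Lengths of the A_i:
  m(A_1) = -6 - (-17/2) = 5/2.
  m(A_2) = -5 - (-11/2) = 1/2.
  m(A_3) = -9/4 - (-19/4) = 5/2.
  m(A_4) = 3/4 - (-7/4) = 5/2.
Contributions c_i * m(A_i):
  (-1/2) * (5/2) = -5/4.
  (-2) * (1/2) = -1.
  (1) * (5/2) = 5/2.
  (1) * (5/2) = 5/2.
Total: -5/4 - 1 + 5/2 + 5/2 = 11/4.

11/4


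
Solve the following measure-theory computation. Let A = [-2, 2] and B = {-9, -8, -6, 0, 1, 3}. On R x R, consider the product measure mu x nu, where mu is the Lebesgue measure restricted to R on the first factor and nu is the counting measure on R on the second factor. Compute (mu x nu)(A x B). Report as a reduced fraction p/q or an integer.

For a measurable rectangle A x B, the product measure satisfies
  (mu x nu)(A x B) = mu(A) * nu(B).
  mu(A) = 4.
  nu(B) = 6.
  (mu x nu)(A x B) = 4 * 6 = 24.

24


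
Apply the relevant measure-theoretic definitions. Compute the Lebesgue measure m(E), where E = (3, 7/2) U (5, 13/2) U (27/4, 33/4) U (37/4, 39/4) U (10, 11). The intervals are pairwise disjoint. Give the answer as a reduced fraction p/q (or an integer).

For pairwise disjoint intervals, m(union_i I_i) = sum_i m(I_i),
and m is invariant under swapping open/closed endpoints (single points have measure 0).
So m(E) = sum_i (b_i - a_i).
  I_1 has length 7/2 - 3 = 1/2.
  I_2 has length 13/2 - 5 = 3/2.
  I_3 has length 33/4 - 27/4 = 3/2.
  I_4 has length 39/4 - 37/4 = 1/2.
  I_5 has length 11 - 10 = 1.
Summing:
  m(E) = 1/2 + 3/2 + 3/2 + 1/2 + 1 = 5.

5


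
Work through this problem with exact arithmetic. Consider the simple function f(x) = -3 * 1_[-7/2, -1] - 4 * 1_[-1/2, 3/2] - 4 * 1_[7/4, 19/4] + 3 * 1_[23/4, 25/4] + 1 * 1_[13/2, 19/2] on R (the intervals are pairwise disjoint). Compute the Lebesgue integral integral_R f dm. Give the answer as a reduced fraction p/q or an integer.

For a simple function f = sum_i c_i * 1_{A_i} with disjoint A_i,
  integral f dm = sum_i c_i * m(A_i).
Lengths of the A_i:
  m(A_1) = -1 - (-7/2) = 5/2.
  m(A_2) = 3/2 - (-1/2) = 2.
  m(A_3) = 19/4 - 7/4 = 3.
  m(A_4) = 25/4 - 23/4 = 1/2.
  m(A_5) = 19/2 - 13/2 = 3.
Contributions c_i * m(A_i):
  (-3) * (5/2) = -15/2.
  (-4) * (2) = -8.
  (-4) * (3) = -12.
  (3) * (1/2) = 3/2.
  (1) * (3) = 3.
Total: -15/2 - 8 - 12 + 3/2 + 3 = -23.

-23


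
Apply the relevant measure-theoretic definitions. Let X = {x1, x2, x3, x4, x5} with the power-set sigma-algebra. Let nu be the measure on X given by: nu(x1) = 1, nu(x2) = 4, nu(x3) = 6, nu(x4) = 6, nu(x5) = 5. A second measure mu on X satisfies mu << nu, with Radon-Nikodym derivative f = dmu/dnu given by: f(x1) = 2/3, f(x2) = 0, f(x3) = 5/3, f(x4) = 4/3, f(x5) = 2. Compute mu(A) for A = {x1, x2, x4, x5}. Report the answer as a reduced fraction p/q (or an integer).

By the defining property of the Radon-Nikodym derivative, for every measurable set A,
  mu(A) = integral_A f dnu.
Since nu is a discrete measure concentrated on the atoms of X, the integral over A reduces to the sum
  mu(A) = sum_{x in A} f(x) * nu({x}).
Computing each term:
  x1: f(x1) * nu(x1) = 2/3 * 1 = 2/3.
  x2: f(x2) * nu(x2) = 0 * 4 = 0.
  x4: f(x4) * nu(x4) = 4/3 * 6 = 8.
  x5: f(x5) * nu(x5) = 2 * 5 = 10.
Summing: mu(A) = 2/3 + 0 + 8 + 10 = 56/3.

56/3


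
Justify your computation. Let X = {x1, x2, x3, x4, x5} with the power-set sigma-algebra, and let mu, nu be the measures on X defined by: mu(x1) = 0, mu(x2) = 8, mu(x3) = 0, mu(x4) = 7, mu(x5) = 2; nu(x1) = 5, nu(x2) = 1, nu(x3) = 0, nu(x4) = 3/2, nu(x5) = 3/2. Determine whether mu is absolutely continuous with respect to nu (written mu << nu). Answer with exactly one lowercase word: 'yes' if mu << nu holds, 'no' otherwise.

mu << nu means: every nu-null measurable set is also mu-null; equivalently, for every atom x, if nu({x}) = 0 then mu({x}) = 0.
Checking each atom:
  x1: nu = 5 > 0 -> no constraint.
  x2: nu = 1 > 0 -> no constraint.
  x3: nu = 0, mu = 0 -> consistent with mu << nu.
  x4: nu = 3/2 > 0 -> no constraint.
  x5: nu = 3/2 > 0 -> no constraint.
No atom violates the condition. Therefore mu << nu.

yes


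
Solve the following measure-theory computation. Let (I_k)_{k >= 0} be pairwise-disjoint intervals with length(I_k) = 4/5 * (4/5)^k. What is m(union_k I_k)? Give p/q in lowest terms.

By countable additivity of the Lebesgue measure on pairwise disjoint measurable sets,
  m(union_{k >= 0} I_k) = sum_{k >= 0} m(I_k) = sum_{k >= 0} a * r^k,
  with a = 4/5 and r = 4/5.
Since 0 < r = 4/5 < 1, the geometric series converges:
  sum_{k >= 0} a * r^k = a / (1 - r).
  = 4/5 / (1 - 4/5)
  = 4/5 / (1/5)
  = 4.

4


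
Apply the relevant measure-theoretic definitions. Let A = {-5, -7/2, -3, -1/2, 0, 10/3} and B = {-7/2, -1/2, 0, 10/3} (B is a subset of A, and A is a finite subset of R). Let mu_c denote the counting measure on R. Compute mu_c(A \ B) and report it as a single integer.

Counting measure assigns mu_c(E) = |E| (number of elements) when E is finite. For B subset A, A \ B is the set of elements of A not in B, so |A \ B| = |A| - |B|.
|A| = 6, |B| = 4, so mu_c(A \ B) = 6 - 4 = 2.

2


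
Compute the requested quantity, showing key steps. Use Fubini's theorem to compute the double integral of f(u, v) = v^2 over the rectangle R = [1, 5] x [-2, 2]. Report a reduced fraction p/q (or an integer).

f(u, v) is a tensor product of a function of u and a function of v, and both factors are bounded continuous (hence Lebesgue integrable) on the rectangle, so Fubini's theorem applies:
  integral_R f d(m x m) = (integral_a1^b1 1 du) * (integral_a2^b2 v^2 dv).
Inner integral in u: integral_{1}^{5} 1 du = (5^1 - 1^1)/1
  = 4.
Inner integral in v: integral_{-2}^{2} v^2 dv = (2^3 - (-2)^3)/3
  = 16/3.
Product: (4) * (16/3) = 64/3.

64/3


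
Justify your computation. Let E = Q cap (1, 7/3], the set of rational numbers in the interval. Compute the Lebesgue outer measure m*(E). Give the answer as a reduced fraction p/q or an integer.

E = Q cap (1, 7/3] is a subset of Q, which is countable. Enumerate Q = {q_1, q_2, ...}; for any eps > 0, cover q_k by the open interval (q_k - eps/2^(k+1), q_k + eps/2^(k+1)), of length eps/2^k. The total cover length is sum_{k>=1} eps/2^k = eps. Hence m*(E) <= m*(Q) <= eps for every eps > 0, and since outer measure is non-negative, m*(E) = 0.

0


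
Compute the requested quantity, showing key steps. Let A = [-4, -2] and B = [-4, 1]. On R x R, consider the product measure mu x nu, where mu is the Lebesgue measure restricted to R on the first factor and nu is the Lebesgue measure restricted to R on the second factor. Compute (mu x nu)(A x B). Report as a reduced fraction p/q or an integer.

For a measurable rectangle A x B, the product measure satisfies
  (mu x nu)(A x B) = mu(A) * nu(B).
  mu(A) = 2.
  nu(B) = 5.
  (mu x nu)(A x B) = 2 * 5 = 10.

10


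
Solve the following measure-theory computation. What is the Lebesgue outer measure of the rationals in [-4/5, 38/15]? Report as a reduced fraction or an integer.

Q cap [-4/5, 38/15] is countable; list its elements as q_1, q_2, ... . Fix eps > 0 and cover the k-th point by an interval of length eps * 2^(-k). The cover has total length eps * sum_{k>=1} 2^(-k) = eps, so by definition of outer measure m*(Q cap [-4/5, 38/15]) <= eps. Since eps was arbitrary and m* >= 0, the outer measure is 0.

0


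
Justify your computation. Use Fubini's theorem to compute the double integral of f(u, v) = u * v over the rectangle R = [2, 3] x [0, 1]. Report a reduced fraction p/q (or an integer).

f(u, v) is a tensor product of a function of u and a function of v, and both factors are bounded continuous (hence Lebesgue integrable) on the rectangle, so Fubini's theorem applies:
  integral_R f d(m x m) = (integral_a1^b1 u du) * (integral_a2^b2 v dv).
Inner integral in u: integral_{2}^{3} u du = (3^2 - 2^2)/2
  = 5/2.
Inner integral in v: integral_{0}^{1} v dv = (1^2 - 0^2)/2
  = 1/2.
Product: (5/2) * (1/2) = 5/4.

5/4


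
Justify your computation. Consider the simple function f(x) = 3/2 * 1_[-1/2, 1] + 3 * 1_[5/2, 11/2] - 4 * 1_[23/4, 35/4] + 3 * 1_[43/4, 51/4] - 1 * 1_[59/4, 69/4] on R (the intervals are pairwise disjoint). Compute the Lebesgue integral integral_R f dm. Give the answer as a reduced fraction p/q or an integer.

For a simple function f = sum_i c_i * 1_{A_i} with disjoint A_i,
  integral f dm = sum_i c_i * m(A_i).
Lengths of the A_i:
  m(A_1) = 1 - (-1/2) = 3/2.
  m(A_2) = 11/2 - 5/2 = 3.
  m(A_3) = 35/4 - 23/4 = 3.
  m(A_4) = 51/4 - 43/4 = 2.
  m(A_5) = 69/4 - 59/4 = 5/2.
Contributions c_i * m(A_i):
  (3/2) * (3/2) = 9/4.
  (3) * (3) = 9.
  (-4) * (3) = -12.
  (3) * (2) = 6.
  (-1) * (5/2) = -5/2.
Total: 9/4 + 9 - 12 + 6 - 5/2 = 11/4.

11/4


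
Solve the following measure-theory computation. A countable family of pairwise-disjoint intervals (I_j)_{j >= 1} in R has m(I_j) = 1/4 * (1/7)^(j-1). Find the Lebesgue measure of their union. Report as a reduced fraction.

By countable additivity of the Lebesgue measure on pairwise disjoint measurable sets,
  m(union_{j >= 1} I_j) = sum_{j >= 1} m(I_j) = sum_{j >= 1} a * r^(j-1),
  with a = 1/4 and r = 1/7.
Since 0 < r = 1/7 < 1, the geometric series converges:
  sum_{j >= 1} a * r^(j-1) = a / (1 - r).
  = 1/4 / (1 - 1/7)
  = 1/4 / (6/7)
  = 7/24.

7/24


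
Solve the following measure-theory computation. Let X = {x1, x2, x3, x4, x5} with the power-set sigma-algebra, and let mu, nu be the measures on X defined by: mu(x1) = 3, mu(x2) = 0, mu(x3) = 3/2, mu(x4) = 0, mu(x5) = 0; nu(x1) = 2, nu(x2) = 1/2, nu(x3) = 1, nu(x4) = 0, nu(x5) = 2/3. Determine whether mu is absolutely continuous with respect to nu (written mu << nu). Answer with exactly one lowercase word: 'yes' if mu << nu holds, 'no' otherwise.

mu << nu means: every nu-null measurable set is also mu-null; equivalently, for every atom x, if nu({x}) = 0 then mu({x}) = 0.
Checking each atom:
  x1: nu = 2 > 0 -> no constraint.
  x2: nu = 1/2 > 0 -> no constraint.
  x3: nu = 1 > 0 -> no constraint.
  x4: nu = 0, mu = 0 -> consistent with mu << nu.
  x5: nu = 2/3 > 0 -> no constraint.
No atom violates the condition. Therefore mu << nu.

yes


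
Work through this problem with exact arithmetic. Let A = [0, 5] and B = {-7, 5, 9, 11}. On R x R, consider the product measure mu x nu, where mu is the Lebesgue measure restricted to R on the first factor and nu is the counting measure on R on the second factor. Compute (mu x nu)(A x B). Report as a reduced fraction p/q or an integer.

For a measurable rectangle A x B, the product measure satisfies
  (mu x nu)(A x B) = mu(A) * nu(B).
  mu(A) = 5.
  nu(B) = 4.
  (mu x nu)(A x B) = 5 * 4 = 20.

20


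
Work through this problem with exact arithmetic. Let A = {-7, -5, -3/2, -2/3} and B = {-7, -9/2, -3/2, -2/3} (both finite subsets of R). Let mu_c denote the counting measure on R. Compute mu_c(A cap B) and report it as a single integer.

Counting measure on a finite set equals cardinality. mu_c(A cap B) = |A cap B| (elements appearing in both).
Enumerating the elements of A that also lie in B gives 3 element(s).
So mu_c(A cap B) = 3.

3


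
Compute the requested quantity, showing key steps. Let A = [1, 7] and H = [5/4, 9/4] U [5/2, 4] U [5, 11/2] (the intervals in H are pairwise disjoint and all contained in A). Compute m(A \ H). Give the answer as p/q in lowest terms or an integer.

The ambient interval has length m(A) = 7 - 1 = 6.
Since the holes are disjoint and sit inside A, by finite additivity
  m(H) = sum_i (b_i - a_i), and m(A \ H) = m(A) - m(H).
Computing the hole measures:
  m(H_1) = 9/4 - 5/4 = 1.
  m(H_2) = 4 - 5/2 = 3/2.
  m(H_3) = 11/2 - 5 = 1/2.
Summed: m(H) = 1 + 3/2 + 1/2 = 3.
So m(A \ H) = 6 - 3 = 3.

3


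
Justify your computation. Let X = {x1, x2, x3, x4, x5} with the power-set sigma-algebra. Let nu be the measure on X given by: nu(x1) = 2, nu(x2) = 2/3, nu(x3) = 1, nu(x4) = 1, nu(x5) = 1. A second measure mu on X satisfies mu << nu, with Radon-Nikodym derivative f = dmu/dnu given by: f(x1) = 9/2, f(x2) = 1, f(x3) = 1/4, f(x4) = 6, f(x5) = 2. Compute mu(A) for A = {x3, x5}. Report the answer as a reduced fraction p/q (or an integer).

By the defining property of the Radon-Nikodym derivative, for every measurable set A,
  mu(A) = integral_A f dnu.
Since nu is a discrete measure concentrated on the atoms of X, the integral over A reduces to the sum
  mu(A) = sum_{x in A} f(x) * nu({x}).
Computing each term:
  x3: f(x3) * nu(x3) = 1/4 * 1 = 1/4.
  x5: f(x5) * nu(x5) = 2 * 1 = 2.
Summing: mu(A) = 1/4 + 2 = 9/4.

9/4


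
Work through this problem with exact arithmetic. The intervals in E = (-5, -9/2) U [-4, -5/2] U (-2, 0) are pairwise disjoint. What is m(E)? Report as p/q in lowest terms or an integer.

For pairwise disjoint intervals, m(union_i I_i) = sum_i m(I_i),
and m is invariant under swapping open/closed endpoints (single points have measure 0).
So m(E) = sum_i (b_i - a_i).
  I_1 has length -9/2 - (-5) = 1/2.
  I_2 has length -5/2 - (-4) = 3/2.
  I_3 has length 0 - (-2) = 2.
Summing:
  m(E) = 1/2 + 3/2 + 2 = 4.

4


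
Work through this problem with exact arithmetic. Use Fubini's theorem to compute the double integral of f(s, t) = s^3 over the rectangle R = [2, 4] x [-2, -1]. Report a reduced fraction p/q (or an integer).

f(s, t) is a tensor product of a function of s and a function of t, and both factors are bounded continuous (hence Lebesgue integrable) on the rectangle, so Fubini's theorem applies:
  integral_R f d(m x m) = (integral_a1^b1 s^3 ds) * (integral_a2^b2 1 dt).
Inner integral in s: integral_{2}^{4} s^3 ds = (4^4 - 2^4)/4
  = 60.
Inner integral in t: integral_{-2}^{-1} 1 dt = ((-1)^1 - (-2)^1)/1
  = 1.
Product: (60) * (1) = 60.

60


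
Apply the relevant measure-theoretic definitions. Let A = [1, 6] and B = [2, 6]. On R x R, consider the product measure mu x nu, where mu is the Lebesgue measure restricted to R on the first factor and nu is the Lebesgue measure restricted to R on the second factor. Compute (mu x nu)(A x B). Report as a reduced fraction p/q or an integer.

For a measurable rectangle A x B, the product measure satisfies
  (mu x nu)(A x B) = mu(A) * nu(B).
  mu(A) = 5.
  nu(B) = 4.
  (mu x nu)(A x B) = 5 * 4 = 20.

20


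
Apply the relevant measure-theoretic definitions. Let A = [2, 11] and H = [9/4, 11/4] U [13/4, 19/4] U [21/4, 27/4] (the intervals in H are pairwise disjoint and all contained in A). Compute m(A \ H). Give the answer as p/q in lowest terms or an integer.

The ambient interval has length m(A) = 11 - 2 = 9.
Since the holes are disjoint and sit inside A, by finite additivity
  m(H) = sum_i (b_i - a_i), and m(A \ H) = m(A) - m(H).
Computing the hole measures:
  m(H_1) = 11/4 - 9/4 = 1/2.
  m(H_2) = 19/4 - 13/4 = 3/2.
  m(H_3) = 27/4 - 21/4 = 3/2.
Summed: m(H) = 1/2 + 3/2 + 3/2 = 7/2.
So m(A \ H) = 9 - 7/2 = 11/2.

11/2


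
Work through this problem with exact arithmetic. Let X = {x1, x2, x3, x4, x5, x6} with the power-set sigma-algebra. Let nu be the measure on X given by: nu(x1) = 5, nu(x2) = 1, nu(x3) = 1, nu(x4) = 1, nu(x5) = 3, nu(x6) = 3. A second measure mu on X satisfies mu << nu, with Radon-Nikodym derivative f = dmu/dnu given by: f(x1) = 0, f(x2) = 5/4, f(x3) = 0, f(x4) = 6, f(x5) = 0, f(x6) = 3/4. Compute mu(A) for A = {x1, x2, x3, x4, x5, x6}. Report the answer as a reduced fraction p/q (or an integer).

By the defining property of the Radon-Nikodym derivative, for every measurable set A,
  mu(A) = integral_A f dnu.
Since nu is a discrete measure concentrated on the atoms of X, the integral over A reduces to the sum
  mu(A) = sum_{x in A} f(x) * nu({x}).
Computing each term:
  x1: f(x1) * nu(x1) = 0 * 5 = 0.
  x2: f(x2) * nu(x2) = 5/4 * 1 = 5/4.
  x3: f(x3) * nu(x3) = 0 * 1 = 0.
  x4: f(x4) * nu(x4) = 6 * 1 = 6.
  x5: f(x5) * nu(x5) = 0 * 3 = 0.
  x6: f(x6) * nu(x6) = 3/4 * 3 = 9/4.
Summing: mu(A) = 0 + 5/4 + 0 + 6 + 0 + 9/4 = 19/2.

19/2


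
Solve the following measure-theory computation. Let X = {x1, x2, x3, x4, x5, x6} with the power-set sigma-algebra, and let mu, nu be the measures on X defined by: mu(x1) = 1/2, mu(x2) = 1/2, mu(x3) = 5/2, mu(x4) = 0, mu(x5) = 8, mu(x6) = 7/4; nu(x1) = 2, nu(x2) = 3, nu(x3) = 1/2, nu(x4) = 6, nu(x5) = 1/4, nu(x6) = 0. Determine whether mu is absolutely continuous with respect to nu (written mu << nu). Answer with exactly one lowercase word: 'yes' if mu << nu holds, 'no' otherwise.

mu << nu means: every nu-null measurable set is also mu-null; equivalently, for every atom x, if nu({x}) = 0 then mu({x}) = 0.
Checking each atom:
  x1: nu = 2 > 0 -> no constraint.
  x2: nu = 3 > 0 -> no constraint.
  x3: nu = 1/2 > 0 -> no constraint.
  x4: nu = 6 > 0 -> no constraint.
  x5: nu = 1/4 > 0 -> no constraint.
  x6: nu = 0, mu = 7/4 > 0 -> violates mu << nu.
The atom(s) x6 violate the condition (nu = 0 but mu > 0). Therefore mu is NOT absolutely continuous w.r.t. nu.

no


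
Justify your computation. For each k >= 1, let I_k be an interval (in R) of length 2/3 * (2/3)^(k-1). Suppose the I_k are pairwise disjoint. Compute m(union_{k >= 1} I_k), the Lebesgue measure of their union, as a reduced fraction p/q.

By countable additivity of the Lebesgue measure on pairwise disjoint measurable sets,
  m(union_{k >= 1} I_k) = sum_{k >= 1} m(I_k) = sum_{k >= 1} a * r^(k-1),
  with a = 2/3 and r = 2/3.
Since 0 < r = 2/3 < 1, the geometric series converges:
  sum_{k >= 1} a * r^(k-1) = a / (1 - r).
  = 2/3 / (1 - 2/3)
  = 2/3 / (1/3)
  = 2.

2


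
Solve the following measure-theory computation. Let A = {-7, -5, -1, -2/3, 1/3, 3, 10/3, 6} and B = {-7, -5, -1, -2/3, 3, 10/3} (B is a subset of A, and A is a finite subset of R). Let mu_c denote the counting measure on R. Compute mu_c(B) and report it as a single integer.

Counting measure assigns mu_c(E) = |E| (number of elements) when E is finite.
B has 6 element(s), so mu_c(B) = 6.

6
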